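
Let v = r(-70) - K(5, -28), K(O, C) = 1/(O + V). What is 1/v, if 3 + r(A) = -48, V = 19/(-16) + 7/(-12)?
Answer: -155/7953 ≈ -0.019489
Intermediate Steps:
V = -85/48 (V = 19*(-1/16) + 7*(-1/12) = -19/16 - 7/12 = -85/48 ≈ -1.7708)
r(A) = -51 (r(A) = -3 - 48 = -51)
K(O, C) = 1/(-85/48 + O) (K(O, C) = 1/(O - 85/48) = 1/(-85/48 + O))
v = -7953/155 (v = -51 - 48/(-85 + 48*5) = -51 - 48/(-85 + 240) = -51 - 48/155 = -7953/155 ≈ -51.310)
1/v = 1/(-7953/155) = -155/7953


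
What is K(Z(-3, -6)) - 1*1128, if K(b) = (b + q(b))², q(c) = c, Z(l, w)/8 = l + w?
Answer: 19608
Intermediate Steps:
Z(l, w) = 8*l + 8*w (Z(l, w) = 8*(l + w) = 8*l + 8*w)
K(b) = 4*b² (K(b) = (b + b)² = (2*b)² = 4*b²)
K(Z(-3, -6)) - 1*1128 = 4*(8*(-3) + 8*(-6))² - 1*1128 = 4*(-24 - 48)² - 1128 = 4*(-72)² - 1128 = 4*5184 - 1128 = 20736 - 1128 = 19608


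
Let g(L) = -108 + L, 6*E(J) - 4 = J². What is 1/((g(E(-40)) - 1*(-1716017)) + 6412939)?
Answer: 3/24387346 ≈ 1.2301e-7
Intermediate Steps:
E(J) = ⅔ + J²/6
1/((g(E(-40)) - 1*(-1716017)) + 6412939) = 1/(((-108 + (⅔ + (⅙)*(-40)²)) - 1*(-1716017)) + 6412939) = 1/(((-108 + (⅔ + (⅙)*1600)) + 1716017) + 6412939) = 1/(((-108 + (⅔ + 800/3)) + 1716017) + 6412939) = 1/(((-108 + 802/3) + 1716017) + 6412939) = 1/((478/3 + 1716017) + 6412939) = 1/(5148529/3 + 6412939) = 1/(24387346/3) = 3/24387346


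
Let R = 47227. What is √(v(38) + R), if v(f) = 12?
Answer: √47239 ≈ 217.35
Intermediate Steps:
√(v(38) + R) = √(12 + 47227) = √47239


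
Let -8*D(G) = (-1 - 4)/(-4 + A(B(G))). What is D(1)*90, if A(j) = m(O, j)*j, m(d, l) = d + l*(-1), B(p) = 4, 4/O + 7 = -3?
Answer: -125/48 ≈ -2.6042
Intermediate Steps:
O = -⅖ (O = 4/(-7 - 3) = 4/(-10) = 4*(-⅒) = -⅖ ≈ -0.40000)
m(d, l) = d - l
A(j) = j*(-⅖ - j) (A(j) = (-⅖ - j)*j = j*(-⅖ - j))
D(G) = -25/864 (D(G) = -(-1 - 4)/(8*(-4 - ⅕*4*(2 + 5*4))) = -(-5)/(8*(-4 - ⅕*4*(2 + 20))) = -(-5)/(8*(-4 - ⅕*4*22)) = -(-5)/(8*(-4 - 88/5)) = -(-5)/(8*(-108/5)) = -(-5)*(-5)/(8*108) = -⅛*25/108 = -25/864)
D(1)*90 = -25/864*90 = -125/48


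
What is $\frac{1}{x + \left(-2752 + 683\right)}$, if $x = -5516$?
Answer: $- \frac{1}{7585} \approx -0.00013184$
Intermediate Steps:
$\frac{1}{x + \left(-2752 + 683\right)} = \frac{1}{-5516 + \left(-2752 + 683\right)} = \frac{1}{-5516 - 2069} = \frac{1}{-7585} = - \frac{1}{7585}$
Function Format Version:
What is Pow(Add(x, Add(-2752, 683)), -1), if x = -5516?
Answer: Rational(-1, 7585) ≈ -0.00013184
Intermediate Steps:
Pow(Add(x, Add(-2752, 683)), -1) = Pow(Add(-5516, Add(-2752, 683)), -1) = Pow(Add(-5516, -2069), -1) = Pow(-7585, -1) = Rational(-1, 7585)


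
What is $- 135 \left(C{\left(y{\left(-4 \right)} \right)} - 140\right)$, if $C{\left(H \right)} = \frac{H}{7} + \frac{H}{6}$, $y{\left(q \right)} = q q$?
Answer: $\frac{127620}{7} \approx 18231.0$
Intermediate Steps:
$y{\left(q \right)} = q^{2}$
$C{\left(H \right)} = \frac{13 H}{42}$ ($C{\left(H \right)} = H \frac{1}{7} + H \frac{1}{6} = \frac{H}{7} + \frac{H}{6} = \frac{13 H}{42}$)
$- 135 \left(C{\left(y{\left(-4 \right)} \right)} - 140\right) = - 135 \left(\frac{13 \left(-4\right)^{2}}{42} - 140\right) = - 135 \left(\frac{13}{42} \cdot 16 - 140\right) = - 135 \left(\frac{104}{21} - 140\right) = \left(-135\right) \left(- \frac{2836}{21}\right) = \frac{127620}{7}$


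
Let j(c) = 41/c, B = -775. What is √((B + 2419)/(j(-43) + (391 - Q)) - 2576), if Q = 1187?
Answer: 2*I*√84099587169/11423 ≈ 50.775*I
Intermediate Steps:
√((B + 2419)/(j(-43) + (391 - Q)) - 2576) = √((-775 + 2419)/(41/(-43) + (391 - 1*1187)) - 2576) = √(1644/(41*(-1/43) + (391 - 1187)) - 2576) = √(1644/(-41/43 - 796) - 2576) = √(1644/(-34269/43) - 2576) = √(1644*(-43/34269) - 2576) = √(-23564/11423 - 2576) = √(-29449212/11423) = 2*I*√84099587169/11423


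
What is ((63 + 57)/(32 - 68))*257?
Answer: -2570/3 ≈ -856.67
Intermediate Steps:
((63 + 57)/(32 - 68))*257 = (120/(-36))*257 = (120*(-1/36))*257 = -10/3*257 = -2570/3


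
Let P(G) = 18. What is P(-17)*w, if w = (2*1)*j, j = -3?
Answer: -108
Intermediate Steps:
w = -6 (w = (2*1)*(-3) = 2*(-3) = -6)
P(-17)*w = 18*(-6) = -108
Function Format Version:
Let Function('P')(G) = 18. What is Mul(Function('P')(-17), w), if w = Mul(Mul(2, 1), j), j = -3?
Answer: -108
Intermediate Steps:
w = -6 (w = Mul(Mul(2, 1), -3) = Mul(2, -3) = -6)
Mul(Function('P')(-17), w) = Mul(18, -6) = -108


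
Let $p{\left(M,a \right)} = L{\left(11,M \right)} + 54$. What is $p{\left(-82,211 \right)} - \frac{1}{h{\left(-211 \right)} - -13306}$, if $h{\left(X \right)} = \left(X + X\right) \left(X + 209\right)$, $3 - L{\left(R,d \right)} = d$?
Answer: $\frac{1966849}{14150} \approx 139.0$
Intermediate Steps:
$L{\left(R,d \right)} = 3 - d$
$p{\left(M,a \right)} = 57 - M$ ($p{\left(M,a \right)} = \left(3 - M\right) + 54 = 57 - M$)
$h{\left(X \right)} = 2 X \left(209 + X\right)$
$p{\left(-82,211 \right)} - \frac{1}{h{\left(-211 \right)} - -13306} = \left(57 - -82\right) - \frac{1}{2 \left(-211\right) \left(209 - 211\right) - -13306} = \left(57 + 82\right) - \frac{1}{2 \left(-211\right) \left(-2\right) + \left(-10068 + 23374\right)} = 139 - \frac{1}{844 + 13306} = 139 - \frac{1}{14150} = \frac{1966849}{14150}$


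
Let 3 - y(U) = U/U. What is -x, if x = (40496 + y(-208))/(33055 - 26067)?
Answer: -20249/3494 ≈ -5.7954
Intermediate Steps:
y(U) = 2 (y(U) = 3 - U/U = 3 - 1*1 = 3 - 1 = 2)
x = 20249/3494 (x = (40496 + 2)/(33055 - 26067) = 40498/6988 = 40498*(1/6988) = 20249/3494 ≈ 5.7954)
-x = -1*20249/3494 = -20249/3494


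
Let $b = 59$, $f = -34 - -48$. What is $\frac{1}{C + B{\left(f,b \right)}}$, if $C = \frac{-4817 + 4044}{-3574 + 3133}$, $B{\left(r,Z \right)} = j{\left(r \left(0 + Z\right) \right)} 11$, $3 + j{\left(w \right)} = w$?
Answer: $\frac{441}{3993146} \approx 0.00011044$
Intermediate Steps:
$j{\left(w \right)} = -3 + w$
$f = 14$ ($f = -34 + 48 = 14$)
$B{\left(r,Z \right)} = -33 + 11 Z r$ ($B{\left(r,Z \right)} = \left(-3 + r \left(0 + Z\right)\right) 11 = \left(-3 + r Z\right) 11 = \left(-3 + Z r\right) 11 = -33 + 11 Z r$)
$C = \frac{773}{441}$ ($C = - \frac{773}{-441} = \left(-773\right) \left(- \frac{1}{441}\right) = \frac{773}{441} \approx 1.7528$)
$\frac{1}{C + B{\left(f,b \right)}} = \frac{1}{\frac{773}{441} - \left(33 - 9086\right)} = \frac{1}{\frac{773}{441} + \left(-33 + 9086\right)} = \frac{1}{\frac{773}{441} + 9053} = \frac{1}{\frac{3993146}{441}} = \frac{441}{3993146}$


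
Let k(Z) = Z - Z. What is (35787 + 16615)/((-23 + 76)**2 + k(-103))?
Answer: 52402/2809 ≈ 18.655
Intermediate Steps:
k(Z) = 0
(35787 + 16615)/((-23 + 76)**2 + k(-103)) = (35787 + 16615)/((-23 + 76)**2 + 0) = 52402/(53**2 + 0) = 52402/(2809 + 0) = 52402/2809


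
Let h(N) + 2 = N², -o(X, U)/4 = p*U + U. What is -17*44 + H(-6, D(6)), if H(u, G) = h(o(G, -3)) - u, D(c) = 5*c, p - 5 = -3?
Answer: 552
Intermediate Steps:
p = 2 (p = 5 - 3 = 2)
o(X, U) = -12*U (o(X, U) = -4*(2*U + U) = -12*U)
h(N) = -2 + N²
H(u, G) = 1294 - u (H(u, G) = (-2 + (-12*(-3))²) - u = (-2 + 36²) - u = (-2 + 1296) - u = 1294 - u)
-17*44 + H(-6, D(6)) = -17*44 + (1294 - 1*(-6)) = -748 + (1294 + 6) = -748 + 1300 = 552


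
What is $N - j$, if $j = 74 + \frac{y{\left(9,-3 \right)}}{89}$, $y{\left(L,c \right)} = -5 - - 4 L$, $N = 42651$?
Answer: $\frac{3789322}{89} \approx 42577.0$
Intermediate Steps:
$y{\left(L,c \right)} = -5 + 4 L$
$j = \frac{6617}{89}$ ($j = 74 + \frac{-5 + 4 \cdot 9}{89} = 74 + \left(-5 + 36\right) \frac{1}{89} = 74 + 31 \cdot \frac{1}{89} = 74 + \frac{31}{89} = \frac{6617}{89} \approx 74.348$)
$N - j = 42651 - \frac{6617}{89} = \frac{3789322}{89}$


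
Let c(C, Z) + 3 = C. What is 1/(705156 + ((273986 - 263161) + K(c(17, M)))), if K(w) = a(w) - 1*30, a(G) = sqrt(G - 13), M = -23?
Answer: 1/715952 ≈ 1.3967e-6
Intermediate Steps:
c(C, Z) = -3 + C
a(G) = sqrt(-13 + G)
K(w) = -30 + sqrt(-13 + w) (K(w) = sqrt(-13 + w) - 1*30 = sqrt(-13 + w) - 30 = -30 + sqrt(-13 + w))
1/(705156 + ((273986 - 263161) + K(c(17, M)))) = 1/(705156 + ((273986 - 263161) + (-30 + sqrt(-13 + (-3 + 17))))) = 1/(705156 + (10825 + (-30 + sqrt(-13 + 14)))) = 1/(705156 + (10825 + (-30 + sqrt(1)))) = 1/(705156 + (10825 + (-30 + 1))) = 1/(705156 + (10825 - 29)) = 1/(705156 + 10796) = 1/715952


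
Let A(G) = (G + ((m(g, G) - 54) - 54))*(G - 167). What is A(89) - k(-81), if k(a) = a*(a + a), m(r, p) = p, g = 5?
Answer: -18582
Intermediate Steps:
k(a) = 2*a² (k(a) = a*(2*a) = 2*a²)
A(G) = (-167 + G)*(-108 + 2*G) (A(G) = (G + ((G - 54) - 54))*(G - 167) = (G + ((-54 + G) - 54))*(-167 + G) = (G + (-108 + G))*(-167 + G) = (-108 + 2*G)*(-167 + G) = (-167 + G)*(-108 + 2*G))
A(89) - k(-81) = (18036 - 442*89 + 2*89²) - 2*(-81)² = (18036 - 39338 + 2*7921) - 2*6561 = (18036 - 39338 + 15842) - 1*13122 = -5460 - 13122 = -18582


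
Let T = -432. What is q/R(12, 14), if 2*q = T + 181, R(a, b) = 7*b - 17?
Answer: -251/162 ≈ -1.5494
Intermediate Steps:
R(a, b) = -17 + 7*b
q = -251/2 (q = (-432 + 181)/2 = (1/2)*(-251) = -251/2 ≈ -125.50)
q/R(12, 14) = -251/(2*(-17 + 7*14)) = -251/(2*(-17 + 98)) = -251/2/81 = -251/2*1/81 = -251/162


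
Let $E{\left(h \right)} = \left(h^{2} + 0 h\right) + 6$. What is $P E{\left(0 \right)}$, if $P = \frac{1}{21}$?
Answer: $\frac{2}{7} \approx 0.28571$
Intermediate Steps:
$E{\left(h \right)} = 6 + h^{2}$ ($E{\left(h \right)} = \left(h^{2} + 0\right) + 6 = h^{2} + 6 = 6 + h^{2}$)
$P = \frac{1}{21} \approx 0.047619$
$P E{\left(0 \right)} = \frac{6 + 0^{2}}{21} = \frac{6 + 0}{21} = \frac{1}{21} \cdot 6 = \frac{2}{7}$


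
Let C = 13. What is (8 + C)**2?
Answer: 441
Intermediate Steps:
(8 + C)**2 = (8 + 13)**2 = 21**2 = 441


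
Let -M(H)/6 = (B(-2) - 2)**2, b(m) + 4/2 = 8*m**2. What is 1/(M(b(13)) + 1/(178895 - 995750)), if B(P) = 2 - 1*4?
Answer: -816855/78418081 ≈ -0.010417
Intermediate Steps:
b(m) = -2 + 8*m**2
B(P) = -2 (B(P) = 2 - 4 = -2)
M(H) = -96 (M(H) = -6*(-2 - 2)**2 = -6*(-4)**2 = -6*16 = -96)
1/(M(b(13)) + 1/(178895 - 995750)) = 1/(-96 + 1/(178895 - 995750)) = 1/(-96 + 1/(-816855)) = 1/(-96 - 1/816855) = 1/(-78418081/816855) = -816855/78418081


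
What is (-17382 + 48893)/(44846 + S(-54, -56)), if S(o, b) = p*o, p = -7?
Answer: 31511/45224 ≈ 0.69678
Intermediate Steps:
S(o, b) = -7*o
(-17382 + 48893)/(44846 + S(-54, -56)) = (-17382 + 48893)/(44846 - 7*(-54)) = 31511/(44846 + 378) = 31511/45224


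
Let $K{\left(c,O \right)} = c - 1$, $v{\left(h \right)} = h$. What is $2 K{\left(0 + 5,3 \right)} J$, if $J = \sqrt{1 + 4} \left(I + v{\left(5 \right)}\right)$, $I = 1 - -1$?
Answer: $56 \sqrt{5} \approx 125.22$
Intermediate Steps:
$I = 2$ ($I = 1 + 1 = 2$)
$K{\left(c,O \right)} = -1 + c$
$J = 7 \sqrt{5}$ ($J = \sqrt{1 + 4} \left(2 + 5\right) = \sqrt{5} \cdot 7 = 7 \sqrt{5} \approx 15.652$)
$2 K{\left(0 + 5,3 \right)} J = 2 \left(-1 + \left(0 + 5\right)\right) 7 \sqrt{5} = 2 \left(-1 + 5\right) 7 \sqrt{5} = 2 \cdot 4 \cdot 7 \sqrt{5} = 8 \cdot 7 \sqrt{5} = 56 \sqrt{5}$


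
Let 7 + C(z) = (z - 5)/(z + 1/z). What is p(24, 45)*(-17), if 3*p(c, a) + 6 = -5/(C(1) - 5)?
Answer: 1343/42 ≈ 31.976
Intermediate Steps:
C(z) = -7 + (-5 + z)/(z + 1/z) (C(z) = -7 + (z - 5)/(z + 1/z) = -7 + (-5 + z)/(z + 1/z))
p(c, a) = -79/42 (p(c, a) = -2 + (-5/((-7 - 6*1² - 5*1)/(1 + 1²) - 5))/3 = -2 + (-5/((-7 - 6*1 - 5)/(1 + 1) - 5))/3 = -2 + (-5/((-7 - 6 - 5)/2 - 5))/3 = -2 + (-5/((½)*(-18) - 5))/3 = -2 + (-5/(-9 - 5))/3 = -2 + (-5/(-14))/3 = -2 + (-1/14*(-5))/3 = -2 + (⅓)*(5/14) = -2 + 5/42 = -79/42)
p(24, 45)*(-17) = -79/42*(-17) = 1343/42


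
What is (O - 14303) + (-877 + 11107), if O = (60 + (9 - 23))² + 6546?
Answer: 4589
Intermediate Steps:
O = 8662 (O = (60 - 14)² + 6546 = 46² + 6546 = 2116 + 6546 = 8662)
(O - 14303) + (-877 + 11107) = (8662 - 14303) + (-877 + 11107) = -5641 + 10230 = 4589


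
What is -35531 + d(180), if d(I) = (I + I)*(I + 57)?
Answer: 49789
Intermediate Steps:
d(I) = 2*I*(57 + I) (d(I) = (2*I)*(57 + I) = 2*I*(57 + I))
-35531 + d(180) = -35531 + 2*180*(57 + 180) = -35531 + 2*180*237 = -35531 + 85320 = 49789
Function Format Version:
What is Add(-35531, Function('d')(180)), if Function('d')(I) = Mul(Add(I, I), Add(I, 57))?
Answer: 49789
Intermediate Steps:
Function('d')(I) = Mul(2, I, Add(57, I)) (Function('d')(I) = Mul(Mul(2, I), Add(57, I)) = Mul(2, I, Add(57, I)))
Add(-35531, Function('d')(180)) = Add(-35531, Mul(2, 180, Add(57, 180))) = Add(-35531, Mul(2, 180, 237)) = Add(-35531, 85320) = 49789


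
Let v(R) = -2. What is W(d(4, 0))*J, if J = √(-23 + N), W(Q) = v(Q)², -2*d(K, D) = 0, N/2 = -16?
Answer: 4*I*√55 ≈ 29.665*I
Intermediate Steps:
N = -32 (N = 2*(-16) = -32)
d(K, D) = 0 (d(K, D) = -½*0 = 0)
W(Q) = 4 (W(Q) = (-2)² = 4)
J = I*√55 (J = √(-23 - 32) = √(-55) = I*√55 ≈ 7.4162*I)
W(d(4, 0))*J = 4*(I*√55) = 4*I*√55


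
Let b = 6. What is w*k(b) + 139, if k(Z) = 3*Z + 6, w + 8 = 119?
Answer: 2803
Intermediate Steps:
w = 111 (w = -8 + 119 = 111)
k(Z) = 6 + 3*Z
w*k(b) + 139 = 111*(6 + 3*6) + 139 = 111*(6 + 18) + 139 = 111*24 + 139 = 2664 + 139 = 2803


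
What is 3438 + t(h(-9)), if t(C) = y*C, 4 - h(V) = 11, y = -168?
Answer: 4614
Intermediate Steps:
h(V) = -7 (h(V) = 4 - 1*11 = 4 - 11 = -7)
t(C) = -168*C
3438 + t(h(-9)) = 3438 - 168*(-7) = 3438 + 1176 = 4614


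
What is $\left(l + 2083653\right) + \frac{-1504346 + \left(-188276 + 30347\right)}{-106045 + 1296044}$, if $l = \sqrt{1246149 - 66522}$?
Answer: $\frac{2479543324072}{1189999} + \sqrt{1179627} \approx 2.0847 \cdot 10^{6}$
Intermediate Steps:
$l = \sqrt{1179627}$ ($l = \sqrt{1246149 - 66522} = \sqrt{1179627} \approx 1086.1$)
$\left(l + 2083653\right) + \frac{-1504346 + \left(-188276 + 30347\right)}{-106045 + 1296044} = \left(\sqrt{1179627} + 2083653\right) + \frac{-1504346 + \left(-188276 + 30347\right)}{-106045 + 1296044} = \left(2083653 + \sqrt{1179627}\right) + \frac{-1504346 - 157929}{1189999} = \left(2083653 + \sqrt{1179627}\right) - \frac{1662275}{1189999} = \frac{2479543324072}{1189999} + \sqrt{1179627}$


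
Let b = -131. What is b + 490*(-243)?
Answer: -119201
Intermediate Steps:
b + 490*(-243) = -131 + 490*(-243) = -131 - 119070 = -119201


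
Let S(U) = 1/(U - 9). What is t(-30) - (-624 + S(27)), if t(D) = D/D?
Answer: 11249/18 ≈ 624.94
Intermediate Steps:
t(D) = 1
S(U) = 1/(-9 + U)
t(-30) - (-624 + S(27)) = 1 - (-624 + 1/(-9 + 27)) = 1 - (-624 + 1/18) = 1 - 1*(-11231/18) = 1 + 11231/18 = 11249/18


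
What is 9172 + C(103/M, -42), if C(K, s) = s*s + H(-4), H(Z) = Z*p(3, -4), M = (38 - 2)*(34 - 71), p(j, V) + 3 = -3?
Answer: 10960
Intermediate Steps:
p(j, V) = -6 (p(j, V) = -3 - 3 = -6)
M = -1332 (M = 36*(-37) = -1332)
H(Z) = -6*Z (H(Z) = Z*(-6) = -6*Z)
C(K, s) = 24 + s**2 (C(K, s) = s*s - 6*(-4) = s**2 + 24 = 24 + s**2)
9172 + C(103/M, -42) = 9172 + (24 + (-42)**2) = 9172 + (24 + 1764) = 9172 + 1788 = 10960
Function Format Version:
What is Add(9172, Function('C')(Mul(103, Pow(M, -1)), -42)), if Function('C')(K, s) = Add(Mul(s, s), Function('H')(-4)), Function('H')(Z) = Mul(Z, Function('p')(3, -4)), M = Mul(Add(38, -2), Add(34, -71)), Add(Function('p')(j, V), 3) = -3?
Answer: 10960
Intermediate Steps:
Function('p')(j, V) = -6 (Function('p')(j, V) = Add(-3, -3) = -6)
M = -1332 (M = Mul(36, -37) = -1332)
Function('H')(Z) = Mul(-6, Z) (Function('H')(Z) = Mul(Z, -6) = Mul(-6, Z))
Function('C')(K, s) = Add(24, Pow(s, 2)) (Function('C')(K, s) = Add(Mul(s, s), Mul(-6, -4)) = Add(Pow(s, 2), 24) = Add(24, Pow(s, 2)))
Add(9172, Function('C')(Mul(103, Pow(M, -1)), -42)) = Add(9172, Add(24, Pow(-42, 2))) = Add(9172, Add(24, 1764)) = Add(9172, 1788) = 10960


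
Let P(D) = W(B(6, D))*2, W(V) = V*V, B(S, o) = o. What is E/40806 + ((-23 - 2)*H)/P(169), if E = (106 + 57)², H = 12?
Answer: 752716309/1165460166 ≈ 0.64585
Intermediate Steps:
W(V) = V²
P(D) = 2*D² (P(D) = D²*2 = 2*D²)
E = 26569 (E = 163² = 26569)
E/40806 + ((-23 - 2)*H)/P(169) = 26569/40806 + ((-23 - 2)*12)/((2*169²)) = 26569*(1/40806) + (-25*12)/((2*28561)) = 26569/40806 - 300/57122 = 26569/40806 - 300*1/57122 = 26569/40806 - 150/28561 = 752716309/1165460166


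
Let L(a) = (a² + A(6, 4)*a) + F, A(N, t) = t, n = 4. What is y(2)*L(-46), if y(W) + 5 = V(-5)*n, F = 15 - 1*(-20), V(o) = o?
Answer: -49175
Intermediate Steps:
F = 35 (F = 15 + 20 = 35)
L(a) = 35 + a² + 4*a (L(a) = (a² + 4*a) + 35 = 35 + a² + 4*a)
y(W) = -25 (y(W) = -5 - 5*4 = -5 - 20 = -25)
y(2)*L(-46) = -25*(35 + (-46)² + 4*(-46)) = -25*(35 + 2116 - 184) = -25*1967 = -49175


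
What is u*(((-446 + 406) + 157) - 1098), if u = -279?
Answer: 273699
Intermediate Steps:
u*(((-446 + 406) + 157) - 1098) = -279*(((-446 + 406) + 157) - 1098) = -279*((-40 + 157) - 1098) = -279*(117 - 1098) = -279*(-981) = 273699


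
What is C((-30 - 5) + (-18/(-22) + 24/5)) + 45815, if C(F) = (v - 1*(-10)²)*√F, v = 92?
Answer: 45815 - 32*I*√5555/55 ≈ 45815.0 - 43.364*I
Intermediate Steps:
C(F) = -8*√F (C(F) = (92 - 1*(-10)²)*√F = (92 - 1*100)*√F = (92 - 100)*√F = -8*√F)
C((-30 - 5) + (-18/(-22) + 24/5)) + 45815 = -8*√((-30 - 5) + (-18/(-22) + 24/5)) + 45815 = -8*√(-35 + (-18*(-1/22) + 24*(⅕))) + 45815 = -8*√(-35 + (9/11 + 24/5)) + 45815 = -8*√(-35 + 309/55) + 45815 = -32*I*√5555/55 + 45815 = 45815 - 32*I*√5555/55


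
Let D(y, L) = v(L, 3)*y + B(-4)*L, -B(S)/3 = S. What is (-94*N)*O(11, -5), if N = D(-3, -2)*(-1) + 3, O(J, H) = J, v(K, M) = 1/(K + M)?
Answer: -31020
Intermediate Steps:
B(S) = -3*S
D(y, L) = 12*L + y/(3 + L) (D(y, L) = y/(L + 3) + (-3*(-4))*L = y/(3 + L) + 12*L = 12*L + y/(3 + L))
N = 30 (N = ((-3 + 12*(-2)*(3 - 2))/(3 - 2))*(-1) + 3 = ((-3 + 12*(-2)*1)/1)*(-1) + 3 = (1*(-3 - 24))*(-1) + 3 = (1*(-27))*(-1) + 3 = -27*(-1) + 3 = 27 + 3 = 30)
(-94*N)*O(11, -5) = -94*30*11 = -2820*11 = -31020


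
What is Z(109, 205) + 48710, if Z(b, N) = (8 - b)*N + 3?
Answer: 28008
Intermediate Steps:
Z(b, N) = 3 + N*(8 - b) (Z(b, N) = N*(8 - b) + 3 = 3 + N*(8 - b))
Z(109, 205) + 48710 = (3 + 8*205 - 1*205*109) + 48710 = (3 + 1640 - 22345) + 48710 = -20702 + 48710 = 28008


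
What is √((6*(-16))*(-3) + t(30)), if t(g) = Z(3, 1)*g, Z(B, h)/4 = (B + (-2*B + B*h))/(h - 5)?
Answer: 12*√2 ≈ 16.971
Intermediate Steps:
Z(B, h) = 4*(-B + B*h)/(-5 + h) (Z(B, h) = 4*((B + (-2*B + B*h))/(h - 5)) = 4*((-B + B*h)/(-5 + h)) = 4*(-B + B*h)/(-5 + h))
t(g) = 0 (t(g) = (4*3*(-1 + 1)/(-5 + 1))*g = (4*3*0/(-4))*g = (4*3*(-¼)*0)*g = 0*g = 0)
√((6*(-16))*(-3) + t(30)) = √((6*(-16))*(-3) + 0) = √(-96*(-3) + 0) = √(288 + 0) = √288 = 12*√2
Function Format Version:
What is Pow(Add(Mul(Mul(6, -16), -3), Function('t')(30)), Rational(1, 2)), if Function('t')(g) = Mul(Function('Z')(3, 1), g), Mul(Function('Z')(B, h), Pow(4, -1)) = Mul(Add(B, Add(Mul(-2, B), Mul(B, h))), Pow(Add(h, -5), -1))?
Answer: Mul(12, Pow(2, Rational(1, 2))) ≈ 16.971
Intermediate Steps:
Function('Z')(B, h) = Mul(4, Pow(Add(-5, h), -1), Add(Mul(-1, B), Mul(B, h))) (Function('Z')(B, h) = Mul(4, Mul(Add(B, Add(Mul(-2, B), Mul(B, h))), Pow(Add(h, -5), -1))) = Mul(4, Mul(Add(Mul(-1, B), Mul(B, h)), Pow(Add(-5, h), -1))) = Mul(4, Mul(Pow(Add(-5, h), -1), Add(Mul(-1, B), Mul(B, h)))) = Mul(4, Pow(Add(-5, h), -1), Add(Mul(-1, B), Mul(B, h))))
Function('t')(g) = 0 (Function('t')(g) = Mul(Mul(4, 3, Pow(Add(-5, 1), -1), Add(-1, 1)), g) = Mul(Mul(4, 3, Pow(-4, -1), 0), g) = Mul(Mul(4, 3, Rational(-1, 4), 0), g) = Mul(0, g) = 0)
Pow(Add(Mul(Mul(6, -16), -3), Function('t')(30)), Rational(1, 2)) = Pow(Add(Mul(Mul(6, -16), -3), 0), Rational(1, 2)) = Pow(Add(Mul(-96, -3), 0), Rational(1, 2)) = Pow(Add(288, 0), Rational(1, 2)) = Pow(288, Rational(1, 2)) = Mul(12, Pow(2, Rational(1, 2)))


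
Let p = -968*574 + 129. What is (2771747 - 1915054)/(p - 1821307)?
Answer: -856693/2376810 ≈ -0.36044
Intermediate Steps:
p = -555503 (p = -555632 + 129 = -555503)
(2771747 - 1915054)/(p - 1821307) = (2771747 - 1915054)/(-555503 - 1821307) = 856693/(-2376810) = 856693*(-1/2376810) = -856693/2376810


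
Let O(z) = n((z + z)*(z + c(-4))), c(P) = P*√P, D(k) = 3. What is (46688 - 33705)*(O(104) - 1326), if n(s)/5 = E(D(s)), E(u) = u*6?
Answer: -16046988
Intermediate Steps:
E(u) = 6*u
c(P) = P^(3/2)
n(s) = 90 (n(s) = 5*(6*3) = 5*18 = 90)
O(z) = 90
(46688 - 33705)*(O(104) - 1326) = (46688 - 33705)*(90 - 1326) = 12983*(-1236) = -16046988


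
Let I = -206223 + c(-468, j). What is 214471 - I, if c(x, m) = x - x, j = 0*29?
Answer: 420694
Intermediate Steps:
j = 0
c(x, m) = 0
I = -206223 (I = -206223 + 0 = -206223)
214471 - I = 214471 - 1*(-206223) = 214471 + 206223 = 420694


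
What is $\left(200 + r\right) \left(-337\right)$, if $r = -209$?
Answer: $3033$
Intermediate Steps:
$\left(200 + r\right) \left(-337\right) = \left(200 - 209\right) \left(-337\right) = \left(-9\right) \left(-337\right) = 3033$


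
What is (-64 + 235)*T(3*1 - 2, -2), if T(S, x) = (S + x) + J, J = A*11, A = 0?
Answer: -171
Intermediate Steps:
J = 0 (J = 0*11 = 0)
T(S, x) = S + x (T(S, x) = (S + x) + 0 = S + x)
(-64 + 235)*T(3*1 - 2, -2) = (-64 + 235)*((3*1 - 2) - 2) = 171*((3 - 2) - 2) = 171*(1 - 2) = 171*(-1) = -171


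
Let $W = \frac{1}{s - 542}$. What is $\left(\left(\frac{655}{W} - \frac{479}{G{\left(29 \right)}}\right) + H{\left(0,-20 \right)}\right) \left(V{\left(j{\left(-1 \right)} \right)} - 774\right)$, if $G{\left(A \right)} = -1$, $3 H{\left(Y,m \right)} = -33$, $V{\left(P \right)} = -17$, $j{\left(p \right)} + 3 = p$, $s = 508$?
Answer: $17245382$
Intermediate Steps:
$j{\left(p \right)} = -3 + p$
$H{\left(Y,m \right)} = -11$ ($H{\left(Y,m \right)} = \frac{1}{3} \left(-33\right) = -11$)
$W = - \frac{1}{34}$ ($W = \frac{1}{508 - 542} = \frac{1}{-34} = - \frac{1}{34} \approx -0.029412$)
$\left(\left(\frac{655}{W} - \frac{479}{G{\left(29 \right)}}\right) + H{\left(0,-20 \right)}\right) \left(V{\left(j{\left(-1 \right)} \right)} - 774\right) = \left(\left(\frac{655}{- \frac{1}{34}} - \frac{479}{-1}\right) - 11\right) \left(-17 - 774\right) = \left(\left(655 \left(-34\right) - -479\right) - 11\right) \left(-791\right) = \left(\left(-22270 + 479\right) - 11\right) \left(-791\right) = \left(-21791 - 11\right) \left(-791\right) = \left(-21802\right) \left(-791\right) = 17245382$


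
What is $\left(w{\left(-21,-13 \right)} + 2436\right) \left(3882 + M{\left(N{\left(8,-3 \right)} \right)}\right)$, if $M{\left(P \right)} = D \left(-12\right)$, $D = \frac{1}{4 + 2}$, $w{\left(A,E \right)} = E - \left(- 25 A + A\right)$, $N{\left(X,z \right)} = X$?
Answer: $7445720$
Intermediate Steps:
$w{\left(A,E \right)} = E + 24 A$ ($w{\left(A,E \right)} = E - - 24 A = E + 24 A$)
$D = \frac{1}{6} \approx 0.16667$
$M{\left(P \right)} = -2$ ($M{\left(P \right)} = \frac{1}{6} \left(-12\right) = -2$)
$\left(w{\left(-21,-13 \right)} + 2436\right) \left(3882 + M{\left(N{\left(8,-3 \right)} \right)}\right) = \left(\left(-13 + 24 \left(-21\right)\right) + 2436\right) \left(3882 - 2\right) = \left(\left(-13 - 504\right) + 2436\right) 3880 = \left(-517 + 2436\right) 3880 = 1919 \cdot 3880 = 7445720$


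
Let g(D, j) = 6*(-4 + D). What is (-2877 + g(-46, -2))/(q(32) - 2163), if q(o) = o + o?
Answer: 3177/2099 ≈ 1.5136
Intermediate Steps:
q(o) = 2*o
g(D, j) = -24 + 6*D
(-2877 + g(-46, -2))/(q(32) - 2163) = (-2877 + (-24 + 6*(-46)))/(2*32 - 2163) = (-2877 + (-24 - 276))/(64 - 2163) = (-2877 - 300)/(-2099) = -3177*(-1/2099) = 3177/2099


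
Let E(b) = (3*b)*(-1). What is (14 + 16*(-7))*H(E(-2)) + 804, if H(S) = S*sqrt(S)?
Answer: 804 - 588*sqrt(6) ≈ -636.30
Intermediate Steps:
E(b) = -3*b
H(S) = S**(3/2)
(14 + 16*(-7))*H(E(-2)) + 804 = (14 + 16*(-7))*(-3*(-2))**(3/2) + 804 = (14 - 112)*6**(3/2) + 804 = -588*sqrt(6) + 804 = 804 - 588*sqrt(6)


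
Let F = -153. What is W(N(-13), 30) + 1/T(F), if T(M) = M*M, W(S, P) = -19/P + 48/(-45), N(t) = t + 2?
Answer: -397943/234090 ≈ -1.7000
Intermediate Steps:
N(t) = 2 + t
W(S, P) = -16/15 - 19/P (W(S, P) = -19/P + 48*(-1/45) = -19/P - 16/15 = -16/15 - 19/P)
T(M) = M²
W(N(-13), 30) + 1/T(F) = (-16/15 - 19/30) + 1/((-153)²) = (-16/15 - 19*1/30) + 1/23409 = (-16/15 - 19/30) + 1/23409 = -17/10 + 1/23409 = -397943/234090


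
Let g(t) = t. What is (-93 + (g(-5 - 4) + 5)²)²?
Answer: 5929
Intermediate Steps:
(-93 + (g(-5 - 4) + 5)²)² = (-93 + ((-5 - 4) + 5)²)² = (-93 + (-9 + 5)²)² = (-93 + (-4)²)² = (-93 + 16)² = (-77)² = 5929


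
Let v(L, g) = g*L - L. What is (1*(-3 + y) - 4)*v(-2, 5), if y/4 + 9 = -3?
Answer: 440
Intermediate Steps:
y = -48 (y = -36 + 4*(-3) = -36 - 12 = -48)
v(L, g) = -L + L*g (v(L, g) = L*g - L = -L + L*g)
(1*(-3 + y) - 4)*v(-2, 5) = (1*(-3 - 48) - 4)*(-2*(-1 + 5)) = (1*(-51) - 4)*(-2*4) = (-51 - 4)*(-8) = -55*(-8) = 440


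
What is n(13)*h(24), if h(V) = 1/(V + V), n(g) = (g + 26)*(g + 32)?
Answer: 585/16 ≈ 36.563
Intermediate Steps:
n(g) = (26 + g)*(32 + g)
h(V) = 1/(2*V)
n(13)*h(24) = (832 + 13**2 + 58*13)*((1/2)/24) = (832 + 169 + 754)*((1/2)*(1/24)) = 1755*(1/48) = 585/16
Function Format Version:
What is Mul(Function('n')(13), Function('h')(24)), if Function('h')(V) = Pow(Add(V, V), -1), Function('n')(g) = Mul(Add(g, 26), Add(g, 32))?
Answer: Rational(585, 16) ≈ 36.563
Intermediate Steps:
Function('n')(g) = Mul(Add(26, g), Add(32, g))
Function('h')(V) = Mul(Rational(1, 2), Pow(V, -1)) (Function('h')(V) = Pow(Mul(2, V), -1) = Mul(Rational(1, 2), Pow(V, -1)))
Mul(Function('n')(13), Function('h')(24)) = Mul(Add(832, Pow(13, 2), Mul(58, 13)), Mul(Rational(1, 2), Pow(24, -1))) = Mul(Add(832, 169, 754), Mul(Rational(1, 2), Rational(1, 24))) = Mul(1755, Rational(1, 48)) = Rational(585, 16)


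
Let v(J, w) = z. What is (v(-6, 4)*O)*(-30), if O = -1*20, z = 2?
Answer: 1200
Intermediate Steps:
v(J, w) = 2
O = -20
(v(-6, 4)*O)*(-30) = (2*(-20))*(-30) = -40*(-30) = 1200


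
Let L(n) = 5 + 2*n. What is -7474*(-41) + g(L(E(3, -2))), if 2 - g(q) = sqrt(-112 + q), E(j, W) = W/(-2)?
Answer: 306436 - I*sqrt(105) ≈ 3.0644e+5 - 10.247*I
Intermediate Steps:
E(j, W) = -W/2 (E(j, W) = W*(-1/2) = -W/2)
g(q) = 2 - sqrt(-112 + q)
-7474*(-41) + g(L(E(3, -2))) = -7474*(-41) + (2 - sqrt(-112 + (5 + 2*(-1/2*(-2))))) = 306434 + (2 - sqrt(-112 + (5 + 2*1))) = 306434 + (2 - sqrt(-112 + (5 + 2))) = 306434 + (2 - sqrt(-112 + 7)) = 306434 + (2 - sqrt(-105)) = 306434 + (2 - I*sqrt(105)) = 306436 - I*sqrt(105)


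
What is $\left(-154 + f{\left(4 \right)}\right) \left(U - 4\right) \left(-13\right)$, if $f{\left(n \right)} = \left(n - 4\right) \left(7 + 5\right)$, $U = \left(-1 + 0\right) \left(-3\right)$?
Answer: $-2002$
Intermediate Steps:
$U = 3$ ($U = \left(-1\right) \left(-3\right) = 3$)
$f{\left(n \right)} = -48 + 12 n$ ($f{\left(n \right)} = \left(-4 + n\right) 12 = -48 + 12 n$)
$\left(-154 + f{\left(4 \right)}\right) \left(U - 4\right) \left(-13\right) = \left(-154 + \left(-48 + 12 \cdot 4\right)\right) \left(3 - 4\right) \left(-13\right) = \left(-154 + \left(-48 + 48\right)\right) \left(\left(-1\right) \left(-13\right)\right) = \left(-154 + 0\right) 13 = \left(-154\right) 13 = -2002$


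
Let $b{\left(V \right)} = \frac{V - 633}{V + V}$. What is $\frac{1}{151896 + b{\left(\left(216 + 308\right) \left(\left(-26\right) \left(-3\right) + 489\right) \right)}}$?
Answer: $\frac{198072}{30086443337} \approx 6.5834 \cdot 10^{-6}$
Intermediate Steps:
$b{\left(V \right)} = \frac{-633 + V}{2 V}$
$\frac{1}{151896 + b{\left(\left(216 + 308\right) \left(\left(-26\right) \left(-3\right) + 489\right) \right)}} = \frac{1}{151896 + \frac{-633 + \left(216 + 308\right) \left(\left(-26\right) \left(-3\right) + 489\right)}{2 \left(216 + 308\right) \left(\left(-26\right) \left(-3\right) + 489\right)}} = \frac{1}{151896 + \frac{-633 + 524 \left(78 + 489\right)}{2 \cdot 524 \left(78 + 489\right)}} = \frac{1}{151896 + \frac{-633 + 524 \cdot 567}{2 \cdot 524 \cdot 567}} = \frac{1}{151896 + \frac{-633 + 297108}{2 \cdot 297108}} = \frac{1}{151896 + \frac{1}{2} \cdot \frac{1}{297108} \cdot 296475} = \frac{1}{151896 + \frac{98825}{198072}} = \frac{1}{\frac{30086443337}{198072}} = \frac{198072}{30086443337}$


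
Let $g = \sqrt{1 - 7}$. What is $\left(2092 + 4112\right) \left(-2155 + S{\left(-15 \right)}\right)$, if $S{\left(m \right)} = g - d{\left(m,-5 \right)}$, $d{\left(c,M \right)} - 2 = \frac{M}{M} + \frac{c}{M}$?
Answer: $-13406844 + 6204 i \sqrt{6} \approx -1.3407 \cdot 10^{7} + 15197.0 i$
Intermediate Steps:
$d{\left(c,M \right)} = 3 + \frac{c}{M}$ ($d{\left(c,M \right)} = 2 + \left(\frac{M}{M} + \frac{c}{M}\right) = 2 + \left(1 + \frac{c}{M}\right) = 3 + \frac{c}{M}$)
$g = i \sqrt{6}$ ($g = \sqrt{-6} = i \sqrt{6} \approx 2.4495 i$)
$S{\left(m \right)} = -3 + \frac{m}{5} + i \sqrt{6}$ ($S{\left(m \right)} = i \sqrt{6} - \left(3 + \frac{m}{-5}\right) = i \sqrt{6} - \left(3 + m \left(- \frac{1}{5}\right)\right) = i \sqrt{6} - \left(3 - \frac{m}{5}\right) = i \sqrt{6} + \left(-3 + \frac{m}{5}\right) = -3 + \frac{m}{5} + i \sqrt{6}$)
$\left(2092 + 4112\right) \left(-2155 + S{\left(-15 \right)}\right) = \left(2092 + 4112\right) \left(-2155 + \left(-3 + \frac{1}{5} \left(-15\right) + i \sqrt{6}\right)\right) = 6204 \left(-2155 - \left(6 - i \sqrt{6}\right)\right) = 6204 \left(-2161 + i \sqrt{6}\right) = -13406844 + 6204 i \sqrt{6}$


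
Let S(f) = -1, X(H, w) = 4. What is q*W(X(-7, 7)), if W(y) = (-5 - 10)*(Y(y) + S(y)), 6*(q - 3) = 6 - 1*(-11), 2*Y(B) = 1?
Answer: 175/4 ≈ 43.750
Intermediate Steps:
Y(B) = ½ (Y(B) = (½)*1 = ½)
q = 35/6 (q = 3 + (6 - 1*(-11))/6 = 3 + (6 + 11)/6 = 3 + (⅙)*17 = 3 + 17/6 = 35/6 ≈ 5.8333)
W(y) = 15/2 (W(y) = (-5 - 10)*(½ - 1) = -15*(-½) = 15/2)
q*W(X(-7, 7)) = (35/6)*(15/2) = 175/4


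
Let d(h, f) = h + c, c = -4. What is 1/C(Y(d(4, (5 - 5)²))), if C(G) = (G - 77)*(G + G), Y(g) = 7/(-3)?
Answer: 9/3332 ≈ 0.0027011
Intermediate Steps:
d(h, f) = -4 + h (d(h, f) = h - 4 = -4 + h)
Y(g) = -7/3 (Y(g) = 7*(-⅓) = -7/3)
C(G) = 2*G*(-77 + G) (C(G) = (-77 + G)*(2*G) = 2*G*(-77 + G))
1/C(Y(d(4, (5 - 5)²))) = 1/(2*(-7/3)*(-77 - 7/3)) = 1/(2*(-7/3)*(-238/3)) = 1/(3332/9) = 9/3332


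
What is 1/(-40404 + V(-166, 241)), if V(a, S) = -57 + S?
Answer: -1/40220 ≈ -2.4863e-5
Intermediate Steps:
1/(-40404 + V(-166, 241)) = 1/(-40404 + (-57 + 241)) = 1/(-40404 + 184) = 1/(-40220) = -1/40220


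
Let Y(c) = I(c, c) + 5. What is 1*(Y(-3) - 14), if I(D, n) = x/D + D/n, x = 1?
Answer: -25/3 ≈ -8.3333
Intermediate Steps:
I(D, n) = 1/D + D/n
Y(c) = 6 + 1/c (Y(c) = (1/c + c/c) + 5 = (1/c + 1) + 5 = (1 + 1/c) + 5 = 6 + 1/c)
1*(Y(-3) - 14) = 1*((6 + 1/(-3)) - 14) = 1*((6 - ⅓) - 14) = 1*(17/3 - 14) = 1*(-25/3) = -25/3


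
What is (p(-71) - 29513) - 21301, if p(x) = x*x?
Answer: -45773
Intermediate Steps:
p(x) = x²
(p(-71) - 29513) - 21301 = ((-71)² - 29513) - 21301 = (5041 - 29513) - 21301 = -24472 - 21301 = -45773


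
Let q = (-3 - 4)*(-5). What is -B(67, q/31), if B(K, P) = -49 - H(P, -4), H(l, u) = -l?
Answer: 1484/31 ≈ 47.871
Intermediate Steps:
q = 35 (q = -7*(-5) = 35)
B(K, P) = -49 + P (B(K, P) = -49 - (-1)*P = -49 + P)
-B(67, q/31) = -(-49 + 35/31) = -1*(-1484/31) = 1484/31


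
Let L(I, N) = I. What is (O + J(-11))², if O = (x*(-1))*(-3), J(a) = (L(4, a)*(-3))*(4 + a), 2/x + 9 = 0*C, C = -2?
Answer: 62500/9 ≈ 6944.4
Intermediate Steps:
x = -2/9 (x = 2/(-9 + 0*(-2)) = 2/(-9 + 0) = 2/(-9) = 2*(-⅑) = -2/9 ≈ -0.22222)
J(a) = -48 - 12*a (J(a) = (4*(-3))*(4 + a) = -12*(4 + a) = -48 - 12*a)
O = -⅔ (O = -2/9*(-1)*(-3) = (2/9)*(-3) = -⅔ ≈ -0.66667)
(O + J(-11))² = (-⅔ + (-48 - 12*(-11)))² = (-⅔ + (-48 + 132))² = (-⅔ + 84)² = (250/3)² = 62500/9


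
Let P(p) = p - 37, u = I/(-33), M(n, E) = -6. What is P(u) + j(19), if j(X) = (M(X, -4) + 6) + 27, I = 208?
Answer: -538/33 ≈ -16.303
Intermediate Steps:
j(X) = 27 (j(X) = (-6 + 6) + 27 = 0 + 27 = 27)
u = -208/33 (u = 208/(-33) = 208*(-1/33) = -208/33 ≈ -6.3030)
P(p) = -37 + p
P(u) + j(19) = (-37 - 208/33) + 27 = -1429/33 + 27 = -538/33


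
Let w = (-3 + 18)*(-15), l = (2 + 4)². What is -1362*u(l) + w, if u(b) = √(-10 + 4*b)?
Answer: -225 - 1362*√134 ≈ -15991.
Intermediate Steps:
l = 36 (l = 6² = 36)
w = -225 (w = 15*(-15) = -225)
-1362*u(l) + w = -1362*√(-10 + 4*36) - 225 = -1362*√(-10 + 144) - 225 = -1362*√134 - 225 = -225 - 1362*√134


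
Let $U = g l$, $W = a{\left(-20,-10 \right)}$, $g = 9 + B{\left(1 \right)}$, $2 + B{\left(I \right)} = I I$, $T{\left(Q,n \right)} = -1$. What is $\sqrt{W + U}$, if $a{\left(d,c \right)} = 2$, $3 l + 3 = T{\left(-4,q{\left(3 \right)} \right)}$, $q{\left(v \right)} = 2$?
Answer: $\frac{i \sqrt{78}}{3} \approx 2.9439 i$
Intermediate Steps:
$B{\left(I \right)} = -2 + I^{2}$ ($B{\left(I \right)} = -2 + I I = -2 + I^{2}$)
$l = - \frac{4}{3}$ ($l = -1 + \frac{1}{3} \left(-1\right) = -1 - \frac{1}{3} = - \frac{4}{3} \approx -1.3333$)
$g = 8$ ($g = 9 - \left(2 - 1^{2}\right) = 9 + \left(-2 + 1\right) = 9 - 1 = 8$)
$W = 2$
$U = - \frac{32}{3}$ ($U = 8 \left(- \frac{4}{3}\right) = - \frac{32}{3} \approx -10.667$)
$\sqrt{W + U} = \sqrt{2 - \frac{32}{3}} = \sqrt{- \frac{26}{3}} = \frac{i \sqrt{78}}{3}$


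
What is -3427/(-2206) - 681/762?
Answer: 92424/140081 ≈ 0.65979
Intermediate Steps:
-3427/(-2206) - 681/762 = -3427*(-1/2206) - 681*1/762 = 3427/2206 - 227/254 = 92424/140081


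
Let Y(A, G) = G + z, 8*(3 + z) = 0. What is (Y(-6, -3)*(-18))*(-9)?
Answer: -972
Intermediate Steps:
z = -3 (z = -3 + (1/8)*0 = -3 + 0 = -3)
Y(A, G) = -3 + G (Y(A, G) = G - 3 = -3 + G)
(Y(-6, -3)*(-18))*(-9) = ((-3 - 3)*(-18))*(-9) = -6*(-18)*(-9) = 108*(-9) = -972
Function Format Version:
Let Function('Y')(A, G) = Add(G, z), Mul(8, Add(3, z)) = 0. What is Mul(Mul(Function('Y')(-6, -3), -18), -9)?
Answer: -972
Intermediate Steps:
z = -3 (z = Add(-3, Mul(Rational(1, 8), 0)) = Add(-3, 0) = -3)
Function('Y')(A, G) = Add(-3, G) (Function('Y')(A, G) = Add(G, -3) = Add(-3, G))
Mul(Mul(Function('Y')(-6, -3), -18), -9) = Mul(Mul(Add(-3, -3), -18), -9) = Mul(Mul(-6, -18), -9) = Mul(108, -9) = -972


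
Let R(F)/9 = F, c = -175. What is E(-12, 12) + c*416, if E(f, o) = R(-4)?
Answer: -72836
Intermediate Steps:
R(F) = 9*F
E(f, o) = -36 (E(f, o) = 9*(-4) = -36)
E(-12, 12) + c*416 = -36 - 175*416 = -36 - 72800 = -72836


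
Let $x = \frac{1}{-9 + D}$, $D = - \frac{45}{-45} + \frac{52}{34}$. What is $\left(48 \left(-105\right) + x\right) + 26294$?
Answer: $\frac{2337923}{110} \approx 21254.0$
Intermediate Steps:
$D = \frac{43}{17}$ ($D = \left(-45\right) \left(- \frac{1}{45}\right) + 52 \cdot \frac{1}{34} = 1 + \frac{26}{17} = \frac{43}{17} \approx 2.5294$)
$x = - \frac{17}{110}$ ($x = \frac{1}{-9 + \frac{43}{17}} = \frac{1}{- \frac{110}{17}} = - \frac{17}{110} \approx -0.15455$)
$\left(48 \left(-105\right) + x\right) + 26294 = \left(48 \left(-105\right) - \frac{17}{110}\right) + 26294 = \left(-5040 - \frac{17}{110}\right) + 26294 = - \frac{554417}{110} + 26294 = \frac{2337923}{110}$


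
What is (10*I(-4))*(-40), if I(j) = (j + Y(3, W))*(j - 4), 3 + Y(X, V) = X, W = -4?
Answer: -12800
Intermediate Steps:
Y(X, V) = -3 + X
I(j) = j*(-4 + j) (I(j) = (j + (-3 + 3))*(j - 4) = (j + 0)*(-4 + j) = j*(-4 + j))
(10*I(-4))*(-40) = (10*(-4*(-4 - 4)))*(-40) = (10*(-4*(-8)))*(-40) = (10*32)*(-40) = 320*(-40) = -12800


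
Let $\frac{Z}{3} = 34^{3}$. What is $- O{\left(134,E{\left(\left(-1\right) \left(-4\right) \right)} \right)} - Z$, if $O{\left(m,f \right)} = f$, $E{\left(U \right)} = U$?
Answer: $-117916$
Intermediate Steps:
$Z = 117912$ ($Z = 3 \cdot 34^{3} = 3 \cdot 39304 = 117912$)
$- O{\left(134,E{\left(\left(-1\right) \left(-4\right) \right)} \right)} - Z = - \left(-1\right) \left(-4\right) - 117912 = \left(-1\right) 4 - 117912 = -4 - 117912 = -117916$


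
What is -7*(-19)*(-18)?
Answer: -2394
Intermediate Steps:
-7*(-19)*(-18) = 133*(-18) = -2394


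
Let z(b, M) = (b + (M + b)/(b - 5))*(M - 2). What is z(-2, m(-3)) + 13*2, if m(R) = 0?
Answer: 206/7 ≈ 29.429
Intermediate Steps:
z(b, M) = (-2 + M)*(b + (M + b)/(-5 + b)) (z(b, M) = (b + (M + b)/(-5 + b))*(-2 + M) = (-2 + M)*(b + (M + b)/(-5 + b)))
z(-2, m(-3)) + 13*2 = (0² - 2*0 - 2*(-2)² + 8*(-2) + 0*(-2)² - 4*0*(-2))/(-5 - 2) + 13*2 = (0 + 0 - 2*4 - 16 + 0*4 + 0)/(-7) + 26 = -(0 + 0 - 8 - 16 + 0 + 0)/7 + 26 = -⅐*(-24) + 26 = 24/7 + 26 = 206/7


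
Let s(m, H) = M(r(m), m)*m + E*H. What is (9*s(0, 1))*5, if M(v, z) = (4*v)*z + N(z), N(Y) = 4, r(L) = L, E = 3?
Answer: 135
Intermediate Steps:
M(v, z) = 4 + 4*v*z (M(v, z) = (4*v)*z + 4 = 4*v*z + 4 = 4 + 4*v*z)
s(m, H) = 3*H + m*(4 + 4*m²) (s(m, H) = (4 + 4*m*m)*m + 3*H = (4 + 4*m²)*m + 3*H = m*(4 + 4*m²) + 3*H = 3*H + m*(4 + 4*m²))
(9*s(0, 1))*5 = (9*(3*1 + 4*0*(1 + 0²)))*5 = (9*(3 + 4*0*(1 + 0)))*5 = (9*(3 + 4*0*1))*5 = (9*(3 + 0))*5 = (9*3)*5 = 27*5 = 135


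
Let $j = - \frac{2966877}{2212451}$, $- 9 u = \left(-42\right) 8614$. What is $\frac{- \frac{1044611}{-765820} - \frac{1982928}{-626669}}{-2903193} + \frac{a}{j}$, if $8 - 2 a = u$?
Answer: $\frac{20648496977804612465959830239}{1377904475838769630541460} \approx 14985.0$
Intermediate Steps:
$u = \frac{120596}{3}$ ($u = - \frac{\left(-42\right) 8614}{9} = \left(- \frac{1}{9}\right) \left(-361788\right) = \frac{120596}{3} \approx 40199.0$)
$a = - \frac{60286}{3}$ ($a = 4 - \frac{60298}{3} = - \frac{60286}{3} \approx -20095.0$)
$j = - \frac{2966877}{2212451}$ ($j = \left(-2966877\right) \frac{1}{2212451} = - \frac{2966877}{2212451} \approx -1.341$)
$\frac{- \frac{1044611}{-765820} - \frac{1982928}{-626669}}{-2903193} + \frac{a}{j} = \frac{- \frac{1044611}{-765820} - \frac{1982928}{-626669}}{-2903193} - \frac{60286}{3 \left(- \frac{2966877}{2212451}\right)} = \left(\left(-1044611\right) \left(- \frac{1}{765820}\right) - - \frac{1982928}{626669}\right) \left(- \frac{1}{2903193}\right) - - \frac{133379820986}{8900631} = \left(\frac{1044611}{765820} + \frac{1982928}{626669}\right) \left(- \frac{1}{2903193}\right) + \frac{133379820986}{8900631} = \frac{2173191251719}{479915653580} \left(- \frac{1}{2903193}\right) + \frac{133379820986}{8900631} = - \frac{2173191251719}{1393287766063880940} + \frac{133379820986}{8900631} = \frac{20648496977804612465959830239}{1377904475838769630541460}$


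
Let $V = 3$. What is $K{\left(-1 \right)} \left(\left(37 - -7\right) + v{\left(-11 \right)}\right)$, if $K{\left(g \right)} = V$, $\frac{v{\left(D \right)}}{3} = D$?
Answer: $33$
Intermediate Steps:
$v{\left(D \right)} = 3 D$
$K{\left(g \right)} = 3$
$K{\left(-1 \right)} \left(\left(37 - -7\right) + v{\left(-11 \right)}\right) = 3 \left(\left(37 - -7\right) + 3 \left(-11\right)\right) = 3 \left(\left(37 + 7\right) - 33\right) = 3 \left(44 - 33\right) = 3 \cdot 11 = 33$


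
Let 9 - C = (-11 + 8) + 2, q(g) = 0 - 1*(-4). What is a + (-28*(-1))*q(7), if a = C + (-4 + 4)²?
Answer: 122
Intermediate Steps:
q(g) = 4 (q(g) = 0 + 4 = 4)
C = 10 (C = 9 - ((-11 + 8) + 2) = 9 - (-3 + 2) = 9 - 1*(-1) = 9 + 1 = 10)
a = 10 (a = 10 + (-4 + 4)² = 10 + 0² = 10 + 0 = 10)
a + (-28*(-1))*q(7) = 10 - 28*(-1)*4 = 10 + 28*4 = 10 + 112 = 122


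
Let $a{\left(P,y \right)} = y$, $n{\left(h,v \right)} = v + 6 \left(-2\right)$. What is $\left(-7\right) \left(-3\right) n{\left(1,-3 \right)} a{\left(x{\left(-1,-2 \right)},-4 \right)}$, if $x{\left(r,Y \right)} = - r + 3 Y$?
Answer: $1260$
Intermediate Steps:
$n{\left(h,v \right)} = -12 + v$ ($n{\left(h,v \right)} = v - 12 = -12 + v$)
$\left(-7\right) \left(-3\right) n{\left(1,-3 \right)} a{\left(x{\left(-1,-2 \right)},-4 \right)} = \left(-7\right) \left(-3\right) \left(-12 - 3\right) \left(-4\right) = 21 \left(-15\right) \left(-4\right) = \left(-315\right) \left(-4\right) = 1260$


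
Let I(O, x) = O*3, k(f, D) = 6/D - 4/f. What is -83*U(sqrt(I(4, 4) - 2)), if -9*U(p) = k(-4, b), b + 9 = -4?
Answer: 581/117 ≈ 4.9658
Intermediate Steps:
b = -13 (b = -9 - 4 = -13)
k(f, D) = -4/f + 6/D
I(O, x) = 3*O
U(p) = -7/117 (U(p) = -(-4/(-4) + 6/(-13))/9 = -(-4*(-1/4) + 6*(-1/13))/9 = -(1 - 6/13)/9 = -1/9*7/13 = -7/117)
-83*U(sqrt(I(4, 4) - 2)) = -83*(-7/117) = 581/117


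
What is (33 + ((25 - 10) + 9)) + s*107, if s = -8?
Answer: -799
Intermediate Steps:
(33 + ((25 - 10) + 9)) + s*107 = (33 + ((25 - 10) + 9)) - 8*107 = (33 + (15 + 9)) - 856 = (33 + 24) - 856 = 57 - 856 = -799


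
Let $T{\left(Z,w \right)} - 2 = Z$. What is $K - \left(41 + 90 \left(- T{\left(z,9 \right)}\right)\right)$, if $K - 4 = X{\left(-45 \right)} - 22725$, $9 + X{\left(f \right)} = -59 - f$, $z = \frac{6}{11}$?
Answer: $- \frac{248115}{11} \approx -22556.0$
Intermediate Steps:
$z = \frac{6}{11}$ ($z = 6 \cdot \frac{1}{11} = \frac{6}{11} \approx 0.54545$)
$X{\left(f \right)} = -68 - f$ ($X{\left(f \right)} = -9 - \left(59 + f\right) = -68 - f$)
$T{\left(Z,w \right)} = 2 + Z$
$K = -22744$ ($K = 4 - 22748 = -22744$)
$K - \left(41 + 90 \left(- T{\left(z,9 \right)}\right)\right) = -22744 - \left(41 + 90 \left(- (2 + \frac{6}{11})\right)\right) = -22744 - \left(41 + 90 \left(\left(-1\right) \frac{28}{11}\right)\right) = -22744 - - \frac{2069}{11} = -22744 + \left(-41 + \frac{2520}{11}\right) = -22744 + \frac{2069}{11} = - \frac{248115}{11}$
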